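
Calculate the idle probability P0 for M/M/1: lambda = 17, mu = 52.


P0 = 1 - rho = 1 - 17/52 = 0.6731

0.6731


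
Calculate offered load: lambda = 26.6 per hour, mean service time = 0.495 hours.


Offered load a = lambda * E[S] = 26.6 * 0.495 = 13.17 Erlangs

13.17 Erlangs


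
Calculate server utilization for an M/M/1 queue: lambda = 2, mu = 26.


rho = lambda/mu = 2/26 = 0.0769

0.0769


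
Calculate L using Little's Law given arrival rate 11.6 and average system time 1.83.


L = lambda * W = 11.6 * 1.83 = 21.23

21.23


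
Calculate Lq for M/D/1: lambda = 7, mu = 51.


M/D/1: Lq = rho^2 / (2*(1-rho)) where rho = 7/51; Lq = 0.01

0.01


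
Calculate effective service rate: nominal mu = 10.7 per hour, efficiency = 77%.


Effective rate = mu * efficiency = 10.7 * 0.77 = 8.24 per hour

8.24 per hour


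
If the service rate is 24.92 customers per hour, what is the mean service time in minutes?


Mean service time = 60/mu = 60/24.92 = 2.41 minutes

2.41 minutes


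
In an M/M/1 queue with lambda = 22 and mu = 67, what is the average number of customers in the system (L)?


rho = 22/67; L = rho/(1-rho) = 0.49

0.49


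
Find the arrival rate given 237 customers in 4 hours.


lambda = total arrivals / time = 237 / 4 = 59.25 per hour

59.25 per hour


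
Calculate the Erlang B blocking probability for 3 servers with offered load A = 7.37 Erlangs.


B(N,A) = (A^N/N!) / sum(A^k/k!, k=0..N) with N=3, A=7.37 = 0.6525

0.6525


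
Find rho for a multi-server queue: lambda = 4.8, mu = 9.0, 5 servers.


rho = lambda / (c * mu) = 4.8 / (5 * 9.0) = 0.1067

0.1067


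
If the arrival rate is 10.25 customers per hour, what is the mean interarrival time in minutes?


Mean interarrival time = 60/lambda = 60/10.25 = 5.85 minutes

5.85 minutes


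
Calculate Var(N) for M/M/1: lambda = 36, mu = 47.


rho = 36/47; Var(N) = rho/(1-rho)^2 = 13.98

13.98


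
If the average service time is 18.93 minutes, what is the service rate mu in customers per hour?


mu = 60 / avg_service_time = 60 / 18.93 = 3.17 per hour

3.17 per hour


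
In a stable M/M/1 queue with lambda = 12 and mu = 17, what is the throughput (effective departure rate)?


For a stable queue (lambda < mu), throughput = lambda = 12 per hour

12 per hour


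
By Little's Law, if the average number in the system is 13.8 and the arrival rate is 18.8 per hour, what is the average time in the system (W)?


W = L / lambda = 13.8 / 18.8 = 0.734 hours

0.734 hours


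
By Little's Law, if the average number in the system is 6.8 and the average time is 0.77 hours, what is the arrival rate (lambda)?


lambda = L / W = 6.8 / 0.77 = 8.83 per hour

8.83 per hour


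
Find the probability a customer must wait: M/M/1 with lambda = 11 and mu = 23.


P(wait) = rho = lambda/mu = 11/23 = 0.4783

0.4783


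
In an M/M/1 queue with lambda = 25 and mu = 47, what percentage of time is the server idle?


Idle fraction = (1 - rho) * 100 = (1 - 25/47) * 100 = 46.8%

46.8%


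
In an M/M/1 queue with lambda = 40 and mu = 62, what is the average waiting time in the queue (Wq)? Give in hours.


rho = 40/62; Wq = rho/(mu - lambda) = 0.0293 hours

0.0293 hours


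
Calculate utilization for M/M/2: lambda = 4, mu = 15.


rho = lambda/(c*mu) = 4/(2*15) = 0.1333

0.1333


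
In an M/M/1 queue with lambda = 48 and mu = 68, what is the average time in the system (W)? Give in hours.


W = 1/(mu - lambda) = 1/(68 - 48) = 0.05 hours

0.05 hours


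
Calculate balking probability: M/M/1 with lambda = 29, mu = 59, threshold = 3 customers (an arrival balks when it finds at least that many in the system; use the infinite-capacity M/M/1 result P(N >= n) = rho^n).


P(N >= 3) = rho^3 = (29/59)^3 = 0.1188

0.1188


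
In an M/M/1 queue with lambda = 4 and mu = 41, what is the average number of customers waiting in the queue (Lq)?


rho = 4/41; Lq = rho^2/(1-rho) = 0.01

0.01


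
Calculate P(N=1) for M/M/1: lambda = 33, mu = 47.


rho = 33/47; P(n) = (1-rho)*rho^n = (1-33/47)*(33/47)^1 = 0.2091

0.2091


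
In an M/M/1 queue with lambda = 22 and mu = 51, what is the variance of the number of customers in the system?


rho = 22/51; Var(N) = rho/(1-rho)^2 = 1.33

1.33


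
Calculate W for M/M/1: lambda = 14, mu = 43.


W = 1/(mu - lambda) = 1/(43 - 14) = 0.0345 hours

0.0345 hours


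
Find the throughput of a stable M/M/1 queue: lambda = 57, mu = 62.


For a stable queue (lambda < mu), throughput = lambda = 57 per hour

57 per hour


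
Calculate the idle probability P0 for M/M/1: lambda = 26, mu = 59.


P0 = 1 - rho = 1 - 26/59 = 0.5593

0.5593


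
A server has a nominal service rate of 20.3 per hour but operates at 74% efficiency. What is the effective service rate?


Effective rate = mu * efficiency = 20.3 * 0.74 = 15.02 per hour

15.02 per hour


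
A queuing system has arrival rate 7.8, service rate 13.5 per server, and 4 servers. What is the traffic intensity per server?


rho = lambda / (c * mu) = 7.8 / (4 * 13.5) = 0.1444

0.1444


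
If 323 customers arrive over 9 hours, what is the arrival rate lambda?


lambda = total arrivals / time = 323 / 9 = 35.89 per hour

35.89 per hour


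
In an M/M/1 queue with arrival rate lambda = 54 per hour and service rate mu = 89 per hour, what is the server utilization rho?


rho = lambda/mu = 54/89 = 0.6067

0.6067


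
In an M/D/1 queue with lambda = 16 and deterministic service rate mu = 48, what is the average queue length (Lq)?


M/D/1: Lq = rho^2 / (2*(1-rho)) where rho = 16/48; Lq = 0.08

0.08


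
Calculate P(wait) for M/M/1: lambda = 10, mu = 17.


P(wait) = rho = lambda/mu = 10/17 = 0.5882

0.5882


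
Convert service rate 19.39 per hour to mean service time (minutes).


Mean service time = 60/mu = 60/19.39 = 3.09 minutes

3.09 minutes


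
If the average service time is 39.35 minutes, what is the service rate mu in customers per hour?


mu = 60 / avg_service_time = 60 / 39.35 = 1.52 per hour

1.52 per hour


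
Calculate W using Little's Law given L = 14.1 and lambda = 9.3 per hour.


W = L / lambda = 14.1 / 9.3 = 1.5161 hours

1.5161 hours


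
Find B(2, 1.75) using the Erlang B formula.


B(N,A) = (A^N/N!) / sum(A^k/k!, k=0..N) with N=2, A=1.75 = 0.3577

0.3577


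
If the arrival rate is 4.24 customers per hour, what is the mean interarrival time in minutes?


Mean interarrival time = 60/lambda = 60/4.24 = 14.15 minutes

14.15 minutes


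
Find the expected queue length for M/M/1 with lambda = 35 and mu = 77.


rho = 35/77; Lq = rho^2/(1-rho) = 0.38

0.38


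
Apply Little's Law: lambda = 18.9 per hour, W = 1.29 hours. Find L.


L = lambda * W = 18.9 * 1.29 = 24.38

24.38


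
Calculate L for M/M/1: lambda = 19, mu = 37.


rho = 19/37; L = rho/(1-rho) = 1.06

1.06


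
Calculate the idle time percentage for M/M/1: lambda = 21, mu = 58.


Idle fraction = (1 - rho) * 100 = (1 - 21/58) * 100 = 63.8%

63.8%


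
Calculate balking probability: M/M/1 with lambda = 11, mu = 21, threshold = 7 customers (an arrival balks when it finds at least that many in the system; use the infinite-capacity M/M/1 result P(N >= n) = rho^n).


P(N >= 7) = rho^7 = (11/21)^7 = 0.0108

0.0108


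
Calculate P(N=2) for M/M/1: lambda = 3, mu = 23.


rho = 3/23; P(n) = (1-rho)*rho^n = (1-3/23)*(3/23)^2 = 0.0148

0.0148


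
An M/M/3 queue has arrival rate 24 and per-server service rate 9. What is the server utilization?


rho = lambda/(c*mu) = 24/(3*9) = 0.8889

0.8889


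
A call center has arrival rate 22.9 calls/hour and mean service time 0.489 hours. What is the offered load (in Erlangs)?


Offered load a = lambda * E[S] = 22.9 * 0.489 = 11.2 Erlangs

11.2 Erlangs


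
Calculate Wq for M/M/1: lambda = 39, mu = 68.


rho = 39/68; Wq = rho/(mu - lambda) = 0.0198 hours

0.0198 hours


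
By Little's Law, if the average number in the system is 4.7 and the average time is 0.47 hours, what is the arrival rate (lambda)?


lambda = L / W = 4.7 / 0.47 = 10.0 per hour

10.0 per hour


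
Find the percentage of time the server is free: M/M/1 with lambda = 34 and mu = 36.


Idle fraction = (1 - rho) * 100 = (1 - 34/36) * 100 = 5.6%

5.6%


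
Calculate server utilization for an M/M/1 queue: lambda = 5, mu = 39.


rho = lambda/mu = 5/39 = 0.1282

0.1282


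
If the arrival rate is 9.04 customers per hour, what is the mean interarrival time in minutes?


Mean interarrival time = 60/lambda = 60/9.04 = 6.64 minutes

6.64 minutes


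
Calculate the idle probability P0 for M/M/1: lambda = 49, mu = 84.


P0 = 1 - rho = 1 - 49/84 = 0.4167

0.4167


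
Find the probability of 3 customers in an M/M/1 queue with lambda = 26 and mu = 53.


rho = 26/53; P(n) = (1-rho)*rho^n = (1-26/53)*(26/53)^3 = 0.0601

0.0601


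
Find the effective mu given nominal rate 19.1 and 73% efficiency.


Effective rate = mu * efficiency = 19.1 * 0.73 = 13.94 per hour

13.94 per hour


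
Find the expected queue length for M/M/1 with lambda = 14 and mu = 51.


rho = 14/51; Lq = rho^2/(1-rho) = 0.1

0.1


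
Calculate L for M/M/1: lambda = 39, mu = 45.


rho = 39/45; L = rho/(1-rho) = 6.5

6.5


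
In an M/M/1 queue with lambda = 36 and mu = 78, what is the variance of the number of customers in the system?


rho = 36/78; Var(N) = rho/(1-rho)^2 = 1.59

1.59


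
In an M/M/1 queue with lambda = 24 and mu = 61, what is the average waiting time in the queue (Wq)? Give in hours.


rho = 24/61; Wq = rho/(mu - lambda) = 0.0106 hours

0.0106 hours


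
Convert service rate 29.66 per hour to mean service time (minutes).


Mean service time = 60/mu = 60/29.66 = 2.02 minutes

2.02 minutes


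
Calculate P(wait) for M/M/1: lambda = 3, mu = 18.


P(wait) = rho = lambda/mu = 3/18 = 0.1667

0.1667


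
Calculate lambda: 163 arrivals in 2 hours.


lambda = total arrivals / time = 163 / 2 = 81.5 per hour

81.5 per hour


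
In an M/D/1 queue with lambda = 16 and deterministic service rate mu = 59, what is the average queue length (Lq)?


M/D/1: Lq = rho^2 / (2*(1-rho)) where rho = 16/59; Lq = 0.05

0.05


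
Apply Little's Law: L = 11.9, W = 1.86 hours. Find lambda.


lambda = L / W = 11.9 / 1.86 = 6.4 per hour

6.4 per hour


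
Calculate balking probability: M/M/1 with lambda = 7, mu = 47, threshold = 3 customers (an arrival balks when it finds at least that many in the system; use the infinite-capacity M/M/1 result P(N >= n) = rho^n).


P(N >= 3) = rho^3 = (7/47)^3 = 0.0033

0.0033


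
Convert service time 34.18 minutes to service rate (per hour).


mu = 60 / avg_service_time = 60 / 34.18 = 1.76 per hour

1.76 per hour


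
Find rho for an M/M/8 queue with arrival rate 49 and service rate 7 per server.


rho = lambda/(c*mu) = 49/(8*7) = 0.875

0.875


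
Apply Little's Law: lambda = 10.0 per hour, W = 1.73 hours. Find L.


L = lambda * W = 10.0 * 1.73 = 17.3

17.3


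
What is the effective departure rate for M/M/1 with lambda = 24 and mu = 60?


For a stable queue (lambda < mu), throughput = lambda = 24 per hour

24 per hour


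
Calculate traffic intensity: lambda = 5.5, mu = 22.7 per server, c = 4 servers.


rho = lambda / (c * mu) = 5.5 / (4 * 22.7) = 0.0606

0.0606


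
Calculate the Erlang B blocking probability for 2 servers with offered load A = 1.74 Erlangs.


B(N,A) = (A^N/N!) / sum(A^k/k!, k=0..N) with N=2, A=1.74 = 0.3559

0.3559


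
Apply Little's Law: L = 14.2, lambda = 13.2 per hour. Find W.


W = L / lambda = 14.2 / 13.2 = 1.0758 hours

1.0758 hours


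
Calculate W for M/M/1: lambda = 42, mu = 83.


W = 1/(mu - lambda) = 1/(83 - 42) = 0.0244 hours

0.0244 hours


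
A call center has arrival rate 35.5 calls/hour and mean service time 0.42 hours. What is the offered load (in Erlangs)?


Offered load a = lambda * E[S] = 35.5 * 0.42 = 14.91 Erlangs

14.91 Erlangs


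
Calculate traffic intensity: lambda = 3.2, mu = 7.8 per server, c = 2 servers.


rho = lambda / (c * mu) = 3.2 / (2 * 7.8) = 0.2051

0.2051


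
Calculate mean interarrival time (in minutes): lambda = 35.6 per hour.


Mean interarrival time = 60/lambda = 60/35.6 = 1.69 minutes

1.69 minutes


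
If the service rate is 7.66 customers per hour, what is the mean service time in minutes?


Mean service time = 60/mu = 60/7.66 = 7.83 minutes

7.83 minutes


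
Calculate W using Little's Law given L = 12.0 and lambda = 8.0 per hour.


W = L / lambda = 12.0 / 8.0 = 1.5 hours

1.5 hours


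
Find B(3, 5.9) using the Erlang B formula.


B(N,A) = (A^N/N!) / sum(A^k/k!, k=0..N) with N=3, A=5.9 = 0.5848

0.5848


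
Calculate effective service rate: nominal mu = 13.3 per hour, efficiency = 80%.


Effective rate = mu * efficiency = 13.3 * 0.8 = 10.64 per hour

10.64 per hour


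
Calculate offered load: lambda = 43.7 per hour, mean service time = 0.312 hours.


Offered load a = lambda * E[S] = 43.7 * 0.312 = 13.63 Erlangs

13.63 Erlangs


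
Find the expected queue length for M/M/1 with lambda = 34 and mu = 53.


rho = 34/53; Lq = rho^2/(1-rho) = 1.15

1.15


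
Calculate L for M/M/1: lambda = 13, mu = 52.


rho = 13/52; L = rho/(1-rho) = 0.33

0.33


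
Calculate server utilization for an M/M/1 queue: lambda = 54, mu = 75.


rho = lambda/mu = 54/75 = 0.72

0.72


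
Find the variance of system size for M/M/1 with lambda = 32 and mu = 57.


rho = 32/57; Var(N) = rho/(1-rho)^2 = 2.92

2.92


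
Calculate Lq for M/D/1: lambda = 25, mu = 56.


M/D/1: Lq = rho^2 / (2*(1-rho)) where rho = 25/56; Lq = 0.18

0.18


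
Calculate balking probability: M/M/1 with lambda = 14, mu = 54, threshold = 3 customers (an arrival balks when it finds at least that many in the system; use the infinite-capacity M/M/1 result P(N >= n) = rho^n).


P(N >= 3) = rho^3 = (14/54)^3 = 0.0174

0.0174


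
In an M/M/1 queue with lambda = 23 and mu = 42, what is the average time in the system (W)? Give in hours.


W = 1/(mu - lambda) = 1/(42 - 23) = 0.0526 hours

0.0526 hours


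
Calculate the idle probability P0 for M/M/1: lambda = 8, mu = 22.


P0 = 1 - rho = 1 - 8/22 = 0.6364

0.6364


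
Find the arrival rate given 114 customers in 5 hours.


lambda = total arrivals / time = 114 / 5 = 22.8 per hour

22.8 per hour


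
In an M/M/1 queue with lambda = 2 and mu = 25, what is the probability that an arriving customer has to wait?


P(wait) = rho = lambda/mu = 2/25 = 0.08

0.08


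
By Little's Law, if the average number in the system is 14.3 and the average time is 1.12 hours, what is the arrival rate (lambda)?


lambda = L / W = 14.3 / 1.12 = 12.77 per hour

12.77 per hour


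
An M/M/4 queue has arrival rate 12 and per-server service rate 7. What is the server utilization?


rho = lambda/(c*mu) = 12/(4*7) = 0.4286

0.4286


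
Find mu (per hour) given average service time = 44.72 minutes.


mu = 60 / avg_service_time = 60 / 44.72 = 1.34 per hour

1.34 per hour


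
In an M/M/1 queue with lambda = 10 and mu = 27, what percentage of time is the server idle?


Idle fraction = (1 - rho) * 100 = (1 - 10/27) * 100 = 63.0%

63.0%


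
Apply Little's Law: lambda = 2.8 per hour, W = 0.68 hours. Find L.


L = lambda * W = 2.8 * 0.68 = 1.9

1.9


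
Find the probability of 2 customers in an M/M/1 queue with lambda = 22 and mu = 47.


rho = 22/47; P(n) = (1-rho)*rho^n = (1-22/47)*(22/47)^2 = 0.1165

0.1165


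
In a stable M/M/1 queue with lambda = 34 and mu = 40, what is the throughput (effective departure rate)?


For a stable queue (lambda < mu), throughput = lambda = 34 per hour

34 per hour


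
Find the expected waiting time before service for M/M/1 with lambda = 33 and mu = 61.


rho = 33/61; Wq = rho/(mu - lambda) = 0.0193 hours

0.0193 hours


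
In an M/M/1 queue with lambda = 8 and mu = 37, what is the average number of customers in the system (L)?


rho = 8/37; L = rho/(1-rho) = 0.28

0.28


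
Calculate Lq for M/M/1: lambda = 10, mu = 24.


rho = 10/24; Lq = rho^2/(1-rho) = 0.3

0.3


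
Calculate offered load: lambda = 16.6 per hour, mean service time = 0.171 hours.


Offered load a = lambda * E[S] = 16.6 * 0.171 = 2.84 Erlangs

2.84 Erlangs


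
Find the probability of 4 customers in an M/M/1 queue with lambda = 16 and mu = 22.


rho = 16/22; P(n) = (1-rho)*rho^n = (1-16/22)*(16/22)^4 = 0.0763

0.0763


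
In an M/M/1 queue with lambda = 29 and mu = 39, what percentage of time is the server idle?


Idle fraction = (1 - rho) * 100 = (1 - 29/39) * 100 = 25.6%

25.6%


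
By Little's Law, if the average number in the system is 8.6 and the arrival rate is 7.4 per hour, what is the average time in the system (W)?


W = L / lambda = 8.6 / 7.4 = 1.1622 hours

1.1622 hours


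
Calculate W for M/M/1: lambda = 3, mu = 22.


W = 1/(mu - lambda) = 1/(22 - 3) = 0.0526 hours

0.0526 hours


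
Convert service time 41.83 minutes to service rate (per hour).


mu = 60 / avg_service_time = 60 / 41.83 = 1.43 per hour

1.43 per hour


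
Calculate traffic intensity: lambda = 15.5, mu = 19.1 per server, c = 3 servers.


rho = lambda / (c * mu) = 15.5 / (3 * 19.1) = 0.2705

0.2705


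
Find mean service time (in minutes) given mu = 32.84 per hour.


Mean service time = 60/mu = 60/32.84 = 1.83 minutes

1.83 minutes


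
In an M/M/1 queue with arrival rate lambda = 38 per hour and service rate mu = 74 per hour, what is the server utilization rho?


rho = lambda/mu = 38/74 = 0.5135

0.5135


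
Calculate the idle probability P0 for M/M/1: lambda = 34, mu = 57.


P0 = 1 - rho = 1 - 34/57 = 0.4035

0.4035


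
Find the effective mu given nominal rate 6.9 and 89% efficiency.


Effective rate = mu * efficiency = 6.9 * 0.89 = 6.14 per hour

6.14 per hour


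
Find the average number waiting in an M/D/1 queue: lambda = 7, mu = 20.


M/D/1: Lq = rho^2 / (2*(1-rho)) where rho = 7/20; Lq = 0.09

0.09


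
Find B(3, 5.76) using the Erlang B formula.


B(N,A) = (A^N/N!) / sum(A^k/k!, k=0..N) with N=3, A=5.76 = 0.577

0.577


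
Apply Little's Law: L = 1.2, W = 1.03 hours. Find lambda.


lambda = L / W = 1.2 / 1.03 = 1.17 per hour

1.17 per hour


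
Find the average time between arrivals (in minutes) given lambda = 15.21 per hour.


Mean interarrival time = 60/lambda = 60/15.21 = 3.94 minutes

3.94 minutes


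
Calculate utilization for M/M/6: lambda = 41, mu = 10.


rho = lambda/(c*mu) = 41/(6*10) = 0.6833

0.6833


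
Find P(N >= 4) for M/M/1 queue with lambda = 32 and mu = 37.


P(N >= 4) = rho^4 = (32/37)^4 = 0.5595

0.5595


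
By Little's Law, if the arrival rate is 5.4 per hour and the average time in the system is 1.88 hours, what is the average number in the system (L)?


L = lambda * W = 5.4 * 1.88 = 10.15

10.15


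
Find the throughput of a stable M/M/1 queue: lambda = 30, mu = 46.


For a stable queue (lambda < mu), throughput = lambda = 30 per hour

30 per hour


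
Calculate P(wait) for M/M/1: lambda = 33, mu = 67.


P(wait) = rho = lambda/mu = 33/67 = 0.4925

0.4925


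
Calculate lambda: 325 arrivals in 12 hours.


lambda = total arrivals / time = 325 / 12 = 27.08 per hour

27.08 per hour


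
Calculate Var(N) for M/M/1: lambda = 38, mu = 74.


rho = 38/74; Var(N) = rho/(1-rho)^2 = 2.17

2.17


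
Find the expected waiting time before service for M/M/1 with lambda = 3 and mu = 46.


rho = 3/46; Wq = rho/(mu - lambda) = 0.0015 hours

0.0015 hours


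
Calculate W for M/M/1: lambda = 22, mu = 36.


W = 1/(mu - lambda) = 1/(36 - 22) = 0.0714 hours

0.0714 hours


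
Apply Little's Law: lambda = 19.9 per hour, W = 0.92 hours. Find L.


L = lambda * W = 19.9 * 0.92 = 18.31

18.31


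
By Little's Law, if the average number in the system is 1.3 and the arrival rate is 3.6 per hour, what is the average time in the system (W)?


W = L / lambda = 1.3 / 3.6 = 0.3611 hours

0.3611 hours


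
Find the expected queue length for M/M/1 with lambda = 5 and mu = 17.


rho = 5/17; Lq = rho^2/(1-rho) = 0.12

0.12


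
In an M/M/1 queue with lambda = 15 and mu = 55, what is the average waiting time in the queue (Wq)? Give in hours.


rho = 15/55; Wq = rho/(mu - lambda) = 0.0068 hours

0.0068 hours


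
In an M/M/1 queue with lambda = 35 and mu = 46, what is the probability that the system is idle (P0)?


P0 = 1 - rho = 1 - 35/46 = 0.2391

0.2391


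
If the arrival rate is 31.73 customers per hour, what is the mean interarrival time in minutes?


Mean interarrival time = 60/lambda = 60/31.73 = 1.89 minutes

1.89 minutes


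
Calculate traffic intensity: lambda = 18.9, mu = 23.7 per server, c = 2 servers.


rho = lambda / (c * mu) = 18.9 / (2 * 23.7) = 0.3987

0.3987


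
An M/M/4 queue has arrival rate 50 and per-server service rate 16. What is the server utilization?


rho = lambda/(c*mu) = 50/(4*16) = 0.7813

0.7813


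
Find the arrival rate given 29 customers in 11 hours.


lambda = total arrivals / time = 29 / 11 = 2.64 per hour

2.64 per hour


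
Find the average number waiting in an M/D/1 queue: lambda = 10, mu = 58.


M/D/1: Lq = rho^2 / (2*(1-rho)) where rho = 10/58; Lq = 0.02

0.02


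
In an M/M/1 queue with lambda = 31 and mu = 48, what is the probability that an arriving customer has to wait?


P(wait) = rho = lambda/mu = 31/48 = 0.6458

0.6458


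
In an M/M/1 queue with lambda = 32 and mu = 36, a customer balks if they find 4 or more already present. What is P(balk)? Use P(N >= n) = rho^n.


P(N >= 4) = rho^4 = (32/36)^4 = 0.6243

0.6243


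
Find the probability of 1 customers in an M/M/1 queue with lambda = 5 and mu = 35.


rho = 5/35; P(n) = (1-rho)*rho^n = (1-5/35)*(5/35)^1 = 0.1224

0.1224


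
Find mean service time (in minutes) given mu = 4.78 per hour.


Mean service time = 60/mu = 60/4.78 = 12.55 minutes

12.55 minutes


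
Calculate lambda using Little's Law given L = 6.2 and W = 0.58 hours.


lambda = L / W = 6.2 / 0.58 = 10.69 per hour

10.69 per hour


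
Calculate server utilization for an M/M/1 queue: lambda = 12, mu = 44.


rho = lambda/mu = 12/44 = 0.2727

0.2727


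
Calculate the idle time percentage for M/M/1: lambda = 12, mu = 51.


Idle fraction = (1 - rho) * 100 = (1 - 12/51) * 100 = 76.5%

76.5%


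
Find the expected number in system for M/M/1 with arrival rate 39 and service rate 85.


rho = 39/85; L = rho/(1-rho) = 0.85

0.85


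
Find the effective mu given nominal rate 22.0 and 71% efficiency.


Effective rate = mu * efficiency = 22.0 * 0.71 = 15.62 per hour

15.62 per hour


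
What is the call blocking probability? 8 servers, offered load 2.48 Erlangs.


B(N,A) = (A^N/N!) / sum(A^k/k!, k=0..N) with N=8, A=2.48 = 0.003

0.003


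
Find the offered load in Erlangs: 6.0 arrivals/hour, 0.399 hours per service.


Offered load a = lambda * E[S] = 6.0 * 0.399 = 2.39 Erlangs

2.39 Erlangs


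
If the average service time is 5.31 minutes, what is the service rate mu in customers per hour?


mu = 60 / avg_service_time = 60 / 5.31 = 11.3 per hour

11.3 per hour


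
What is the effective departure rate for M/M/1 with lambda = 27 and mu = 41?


For a stable queue (lambda < mu), throughput = lambda = 27 per hour

27 per hour


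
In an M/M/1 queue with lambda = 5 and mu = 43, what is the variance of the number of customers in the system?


rho = 5/43; Var(N) = rho/(1-rho)^2 = 0.15

0.15


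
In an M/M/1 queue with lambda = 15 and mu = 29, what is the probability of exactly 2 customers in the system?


rho = 15/29; P(n) = (1-rho)*rho^n = (1-15/29)*(15/29)^2 = 0.1292

0.1292


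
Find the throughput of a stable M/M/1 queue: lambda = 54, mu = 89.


For a stable queue (lambda < mu), throughput = lambda = 54 per hour

54 per hour


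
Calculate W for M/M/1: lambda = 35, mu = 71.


W = 1/(mu - lambda) = 1/(71 - 35) = 0.0278 hours

0.0278 hours


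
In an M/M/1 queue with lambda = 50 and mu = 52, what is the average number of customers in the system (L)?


rho = 50/52; L = rho/(1-rho) = 25.0

25.0


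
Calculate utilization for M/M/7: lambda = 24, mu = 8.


rho = lambda/(c*mu) = 24/(7*8) = 0.4286

0.4286


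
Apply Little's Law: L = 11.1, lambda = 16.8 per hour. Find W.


W = L / lambda = 11.1 / 16.8 = 0.6607 hours

0.6607 hours


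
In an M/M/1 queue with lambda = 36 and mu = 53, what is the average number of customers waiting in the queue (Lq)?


rho = 36/53; Lq = rho^2/(1-rho) = 1.44

1.44


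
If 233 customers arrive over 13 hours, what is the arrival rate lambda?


lambda = total arrivals / time = 233 / 13 = 17.92 per hour

17.92 per hour


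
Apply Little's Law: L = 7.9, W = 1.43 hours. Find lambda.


lambda = L / W = 7.9 / 1.43 = 5.52 per hour

5.52 per hour


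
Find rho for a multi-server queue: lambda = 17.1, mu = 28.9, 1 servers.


rho = lambda / (c * mu) = 17.1 / (1 * 28.9) = 0.5917

0.5917


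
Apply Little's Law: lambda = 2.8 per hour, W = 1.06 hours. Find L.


L = lambda * W = 2.8 * 1.06 = 2.97

2.97


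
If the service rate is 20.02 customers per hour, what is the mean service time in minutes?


Mean service time = 60/mu = 60/20.02 = 3.0 minutes

3.0 minutes


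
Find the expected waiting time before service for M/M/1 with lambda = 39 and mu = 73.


rho = 39/73; Wq = rho/(mu - lambda) = 0.0157 hours

0.0157 hours


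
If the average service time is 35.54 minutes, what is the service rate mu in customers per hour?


mu = 60 / avg_service_time = 60 / 35.54 = 1.69 per hour

1.69 per hour


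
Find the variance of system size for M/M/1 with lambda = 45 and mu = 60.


rho = 45/60; Var(N) = rho/(1-rho)^2 = 12.0

12.0


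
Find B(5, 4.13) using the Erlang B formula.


B(N,A) = (A^N/N!) / sum(A^k/k!, k=0..N) with N=5, A=4.13 = 0.2106

0.2106


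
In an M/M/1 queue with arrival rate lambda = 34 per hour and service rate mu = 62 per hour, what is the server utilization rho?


rho = lambda/mu = 34/62 = 0.5484

0.5484


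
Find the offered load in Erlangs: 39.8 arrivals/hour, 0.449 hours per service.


Offered load a = lambda * E[S] = 39.8 * 0.449 = 17.87 Erlangs

17.87 Erlangs


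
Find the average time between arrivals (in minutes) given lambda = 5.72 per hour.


Mean interarrival time = 60/lambda = 60/5.72 = 10.49 minutes

10.49 minutes


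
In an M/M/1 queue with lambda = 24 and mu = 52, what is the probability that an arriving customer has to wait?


P(wait) = rho = lambda/mu = 24/52 = 0.4615

0.4615


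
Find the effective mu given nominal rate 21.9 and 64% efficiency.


Effective rate = mu * efficiency = 21.9 * 0.64 = 14.02 per hour

14.02 per hour


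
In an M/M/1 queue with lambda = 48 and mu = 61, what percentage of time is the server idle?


Idle fraction = (1 - rho) * 100 = (1 - 48/61) * 100 = 21.3%

21.3%


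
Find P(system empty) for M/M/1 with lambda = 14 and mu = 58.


P0 = 1 - rho = 1 - 14/58 = 0.7586

0.7586


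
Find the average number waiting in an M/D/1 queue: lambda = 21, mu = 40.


M/D/1: Lq = rho^2 / (2*(1-rho)) where rho = 21/40; Lq = 0.29

0.29


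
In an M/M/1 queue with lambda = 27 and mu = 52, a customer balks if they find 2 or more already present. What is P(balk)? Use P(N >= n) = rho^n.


P(N >= 2) = rho^2 = (27/52)^2 = 0.2696

0.2696


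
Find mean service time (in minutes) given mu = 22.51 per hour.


Mean service time = 60/mu = 60/22.51 = 2.67 minutes

2.67 minutes


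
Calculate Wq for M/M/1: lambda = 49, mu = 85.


rho = 49/85; Wq = rho/(mu - lambda) = 0.016 hours

0.016 hours


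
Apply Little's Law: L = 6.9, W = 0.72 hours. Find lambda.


lambda = L / W = 6.9 / 0.72 = 9.58 per hour

9.58 per hour


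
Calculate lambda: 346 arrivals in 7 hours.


lambda = total arrivals / time = 346 / 7 = 49.43 per hour

49.43 per hour


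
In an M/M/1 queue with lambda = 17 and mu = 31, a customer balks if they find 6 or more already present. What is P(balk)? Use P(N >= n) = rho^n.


P(N >= 6) = rho^6 = (17/31)^6 = 0.0272

0.0272


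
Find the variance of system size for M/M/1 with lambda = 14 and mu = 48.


rho = 14/48; Var(N) = rho/(1-rho)^2 = 0.58

0.58


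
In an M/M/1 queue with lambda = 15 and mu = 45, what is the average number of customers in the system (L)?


rho = 15/45; L = rho/(1-rho) = 0.5

0.5


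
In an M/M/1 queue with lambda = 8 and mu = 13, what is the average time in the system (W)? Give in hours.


W = 1/(mu - lambda) = 1/(13 - 8) = 0.2 hours

0.2 hours


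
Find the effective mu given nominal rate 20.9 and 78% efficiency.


Effective rate = mu * efficiency = 20.9 * 0.78 = 16.3 per hour

16.3 per hour


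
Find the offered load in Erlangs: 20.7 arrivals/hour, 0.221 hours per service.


Offered load a = lambda * E[S] = 20.7 * 0.221 = 4.57 Erlangs

4.57 Erlangs


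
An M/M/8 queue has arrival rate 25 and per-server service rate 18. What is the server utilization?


rho = lambda/(c*mu) = 25/(8*18) = 0.1736

0.1736


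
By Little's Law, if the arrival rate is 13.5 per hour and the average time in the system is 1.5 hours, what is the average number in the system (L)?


L = lambda * W = 13.5 * 1.5 = 20.25

20.25


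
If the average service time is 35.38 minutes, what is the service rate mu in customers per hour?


mu = 60 / avg_service_time = 60 / 35.38 = 1.7 per hour

1.7 per hour


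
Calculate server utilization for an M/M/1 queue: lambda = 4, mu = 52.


rho = lambda/mu = 4/52 = 0.0769

0.0769


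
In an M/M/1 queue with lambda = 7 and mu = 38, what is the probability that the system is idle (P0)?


P0 = 1 - rho = 1 - 7/38 = 0.8158

0.8158


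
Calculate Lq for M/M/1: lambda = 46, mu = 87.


rho = 46/87; Lq = rho^2/(1-rho) = 0.59

0.59


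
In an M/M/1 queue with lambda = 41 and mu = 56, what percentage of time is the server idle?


Idle fraction = (1 - rho) * 100 = (1 - 41/56) * 100 = 26.8%

26.8%


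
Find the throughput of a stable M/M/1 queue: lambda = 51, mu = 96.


For a stable queue (lambda < mu), throughput = lambda = 51 per hour

51 per hour


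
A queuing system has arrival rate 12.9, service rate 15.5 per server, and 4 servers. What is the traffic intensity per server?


rho = lambda / (c * mu) = 12.9 / (4 * 15.5) = 0.2081

0.2081


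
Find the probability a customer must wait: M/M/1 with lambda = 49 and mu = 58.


P(wait) = rho = lambda/mu = 49/58 = 0.8448

0.8448


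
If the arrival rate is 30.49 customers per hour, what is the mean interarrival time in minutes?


Mean interarrival time = 60/lambda = 60/30.49 = 1.97 minutes

1.97 minutes


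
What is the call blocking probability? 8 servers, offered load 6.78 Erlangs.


B(N,A) = (A^N/N!) / sum(A^k/k!, k=0..N) with N=8, A=6.78 = 0.1662

0.1662


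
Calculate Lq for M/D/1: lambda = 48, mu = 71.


M/D/1: Lq = rho^2 / (2*(1-rho)) where rho = 48/71; Lq = 0.71

0.71


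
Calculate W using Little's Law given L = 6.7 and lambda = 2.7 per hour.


W = L / lambda = 6.7 / 2.7 = 2.4815 hours

2.4815 hours


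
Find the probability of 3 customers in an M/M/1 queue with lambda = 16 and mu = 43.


rho = 16/43; P(n) = (1-rho)*rho^n = (1-16/43)*(16/43)^3 = 0.0323

0.0323


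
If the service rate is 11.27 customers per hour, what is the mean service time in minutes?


Mean service time = 60/mu = 60/11.27 = 5.32 minutes

5.32 minutes


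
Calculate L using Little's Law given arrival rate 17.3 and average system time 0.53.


L = lambda * W = 17.3 * 0.53 = 9.17

9.17


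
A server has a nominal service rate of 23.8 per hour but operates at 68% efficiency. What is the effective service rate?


Effective rate = mu * efficiency = 23.8 * 0.68 = 16.18 per hour

16.18 per hour


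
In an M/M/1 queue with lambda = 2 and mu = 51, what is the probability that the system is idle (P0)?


P0 = 1 - rho = 1 - 2/51 = 0.9608

0.9608


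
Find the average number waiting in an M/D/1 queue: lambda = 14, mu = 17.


M/D/1: Lq = rho^2 / (2*(1-rho)) where rho = 14/17; Lq = 1.92

1.92


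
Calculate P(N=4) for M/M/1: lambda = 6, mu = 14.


rho = 6/14; P(n) = (1-rho)*rho^n = (1-6/14)*(6/14)^4 = 0.0193

0.0193


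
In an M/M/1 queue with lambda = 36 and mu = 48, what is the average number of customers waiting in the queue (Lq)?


rho = 36/48; Lq = rho^2/(1-rho) = 2.25

2.25


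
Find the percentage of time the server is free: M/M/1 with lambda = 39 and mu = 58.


Idle fraction = (1 - rho) * 100 = (1 - 39/58) * 100 = 32.8%

32.8%


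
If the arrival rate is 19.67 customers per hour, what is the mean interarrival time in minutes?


Mean interarrival time = 60/lambda = 60/19.67 = 3.05 minutes

3.05 minutes


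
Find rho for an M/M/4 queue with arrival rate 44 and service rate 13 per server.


rho = lambda/(c*mu) = 44/(4*13) = 0.8462

0.8462


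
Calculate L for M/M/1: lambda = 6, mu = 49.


rho = 6/49; L = rho/(1-rho) = 0.14

0.14


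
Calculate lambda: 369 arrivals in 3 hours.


lambda = total arrivals / time = 369 / 3 = 123.0 per hour

123.0 per hour


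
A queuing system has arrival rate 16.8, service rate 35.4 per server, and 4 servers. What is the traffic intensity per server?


rho = lambda / (c * mu) = 16.8 / (4 * 35.4) = 0.1186

0.1186


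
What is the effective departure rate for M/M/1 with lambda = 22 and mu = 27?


For a stable queue (lambda < mu), throughput = lambda = 22 per hour

22 per hour


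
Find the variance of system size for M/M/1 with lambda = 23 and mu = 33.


rho = 23/33; Var(N) = rho/(1-rho)^2 = 7.59

7.59


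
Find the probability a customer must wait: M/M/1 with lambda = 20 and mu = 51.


P(wait) = rho = lambda/mu = 20/51 = 0.3922

0.3922


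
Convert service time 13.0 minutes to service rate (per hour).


mu = 60 / avg_service_time = 60 / 13.0 = 4.62 per hour

4.62 per hour


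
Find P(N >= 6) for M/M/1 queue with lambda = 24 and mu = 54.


P(N >= 6) = rho^6 = (24/54)^6 = 0.0077

0.0077


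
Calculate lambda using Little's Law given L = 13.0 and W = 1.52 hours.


lambda = L / W = 13.0 / 1.52 = 8.55 per hour

8.55 per hour


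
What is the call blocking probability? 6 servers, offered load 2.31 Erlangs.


B(N,A) = (A^N/N!) / sum(A^k/k!, k=0..N) with N=6, A=2.31 = 0.0211

0.0211


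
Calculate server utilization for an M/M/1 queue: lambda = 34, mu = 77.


rho = lambda/mu = 34/77 = 0.4416

0.4416


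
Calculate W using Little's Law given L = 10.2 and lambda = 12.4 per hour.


W = L / lambda = 10.2 / 12.4 = 0.8226 hours

0.8226 hours


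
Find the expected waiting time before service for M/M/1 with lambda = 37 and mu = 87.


rho = 37/87; Wq = rho/(mu - lambda) = 0.0085 hours

0.0085 hours


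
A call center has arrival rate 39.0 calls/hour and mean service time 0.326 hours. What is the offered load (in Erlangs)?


Offered load a = lambda * E[S] = 39.0 * 0.326 = 12.71 Erlangs

12.71 Erlangs


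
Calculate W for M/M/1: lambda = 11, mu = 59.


W = 1/(mu - lambda) = 1/(59 - 11) = 0.0208 hours

0.0208 hours


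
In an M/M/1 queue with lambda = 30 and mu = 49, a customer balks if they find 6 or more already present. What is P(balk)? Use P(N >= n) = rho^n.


P(N >= 6) = rho^6 = (30/49)^6 = 0.0527

0.0527


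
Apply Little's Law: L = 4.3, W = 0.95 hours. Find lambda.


lambda = L / W = 4.3 / 0.95 = 4.53 per hour

4.53 per hour


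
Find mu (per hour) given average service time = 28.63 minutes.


mu = 60 / avg_service_time = 60 / 28.63 = 2.1 per hour

2.1 per hour


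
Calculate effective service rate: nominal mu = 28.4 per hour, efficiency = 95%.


Effective rate = mu * efficiency = 28.4 * 0.95 = 26.98 per hour

26.98 per hour


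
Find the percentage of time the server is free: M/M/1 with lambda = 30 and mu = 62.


Idle fraction = (1 - rho) * 100 = (1 - 30/62) * 100 = 51.6%

51.6%


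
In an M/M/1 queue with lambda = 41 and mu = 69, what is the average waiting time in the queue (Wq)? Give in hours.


rho = 41/69; Wq = rho/(mu - lambda) = 0.0212 hours

0.0212 hours


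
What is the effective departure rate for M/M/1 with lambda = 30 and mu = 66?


For a stable queue (lambda < mu), throughput = lambda = 30 per hour

30 per hour


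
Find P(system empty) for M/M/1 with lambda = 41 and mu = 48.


P0 = 1 - rho = 1 - 41/48 = 0.1458

0.1458


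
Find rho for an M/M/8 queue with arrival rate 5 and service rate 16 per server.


rho = lambda/(c*mu) = 5/(8*16) = 0.0391

0.0391


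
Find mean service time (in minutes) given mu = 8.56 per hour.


Mean service time = 60/mu = 60/8.56 = 7.01 minutes

7.01 minutes


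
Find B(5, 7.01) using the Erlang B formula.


B(N,A) = (A^N/N!) / sum(A^k/k!, k=0..N) with N=5, A=7.01 = 0.4253

0.4253


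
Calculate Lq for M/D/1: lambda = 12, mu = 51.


M/D/1: Lq = rho^2 / (2*(1-rho)) where rho = 12/51; Lq = 0.04

0.04


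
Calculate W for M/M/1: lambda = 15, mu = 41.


W = 1/(mu - lambda) = 1/(41 - 15) = 0.0385 hours

0.0385 hours


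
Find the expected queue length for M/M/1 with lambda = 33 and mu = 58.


rho = 33/58; Lq = rho^2/(1-rho) = 0.75

0.75


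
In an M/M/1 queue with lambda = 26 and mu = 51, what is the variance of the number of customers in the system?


rho = 26/51; Var(N) = rho/(1-rho)^2 = 2.12

2.12


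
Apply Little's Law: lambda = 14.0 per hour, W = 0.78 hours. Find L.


L = lambda * W = 14.0 * 0.78 = 10.92

10.92


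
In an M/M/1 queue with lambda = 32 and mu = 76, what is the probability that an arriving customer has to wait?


P(wait) = rho = lambda/mu = 32/76 = 0.4211

0.4211


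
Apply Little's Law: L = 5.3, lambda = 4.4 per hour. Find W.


W = L / lambda = 5.3 / 4.4 = 1.2045 hours

1.2045 hours


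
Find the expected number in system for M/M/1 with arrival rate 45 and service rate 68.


rho = 45/68; L = rho/(1-rho) = 1.96

1.96


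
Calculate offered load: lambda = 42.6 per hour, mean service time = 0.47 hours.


Offered load a = lambda * E[S] = 42.6 * 0.47 = 20.02 Erlangs

20.02 Erlangs


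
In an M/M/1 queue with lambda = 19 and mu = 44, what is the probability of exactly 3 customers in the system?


rho = 19/44; P(n) = (1-rho)*rho^n = (1-19/44)*(19/44)^3 = 0.0457

0.0457


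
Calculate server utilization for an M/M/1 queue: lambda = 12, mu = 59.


rho = lambda/mu = 12/59 = 0.2034

0.2034


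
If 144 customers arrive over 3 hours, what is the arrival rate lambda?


lambda = total arrivals / time = 144 / 3 = 48.0 per hour

48.0 per hour


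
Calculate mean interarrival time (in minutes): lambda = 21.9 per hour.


Mean interarrival time = 60/lambda = 60/21.9 = 2.74 minutes

2.74 minutes


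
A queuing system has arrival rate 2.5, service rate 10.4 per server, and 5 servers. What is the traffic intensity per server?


rho = lambda / (c * mu) = 2.5 / (5 * 10.4) = 0.0481

0.0481


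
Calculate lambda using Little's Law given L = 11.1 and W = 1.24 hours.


lambda = L / W = 11.1 / 1.24 = 8.95 per hour

8.95 per hour
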